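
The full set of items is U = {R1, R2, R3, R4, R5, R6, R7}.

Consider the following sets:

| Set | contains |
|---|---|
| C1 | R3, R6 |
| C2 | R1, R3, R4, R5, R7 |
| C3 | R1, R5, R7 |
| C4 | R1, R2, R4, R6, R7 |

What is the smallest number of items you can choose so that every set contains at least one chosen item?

2

Take H = {R6, R7}. Each listed set contains at least one of these, so H is a hitting set of size 2.
The sets C1, C3 are pairwise disjoint, so any hitting set needs a separate item for each — at least 2. Hence 2 is optimal.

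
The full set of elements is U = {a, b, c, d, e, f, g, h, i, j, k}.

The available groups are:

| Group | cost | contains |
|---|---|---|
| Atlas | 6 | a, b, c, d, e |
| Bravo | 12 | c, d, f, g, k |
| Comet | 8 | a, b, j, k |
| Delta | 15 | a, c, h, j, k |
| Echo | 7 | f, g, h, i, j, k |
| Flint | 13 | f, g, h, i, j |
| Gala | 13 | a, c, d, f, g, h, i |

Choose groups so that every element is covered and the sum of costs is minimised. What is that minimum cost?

13

Atlas, Echo together cover every element (Atlas ∪ Echo = {a, b, c, d, e, f, g, h, i, j, k}); total cost 6 + 7 = 13.
No covering selection has total cost below 13.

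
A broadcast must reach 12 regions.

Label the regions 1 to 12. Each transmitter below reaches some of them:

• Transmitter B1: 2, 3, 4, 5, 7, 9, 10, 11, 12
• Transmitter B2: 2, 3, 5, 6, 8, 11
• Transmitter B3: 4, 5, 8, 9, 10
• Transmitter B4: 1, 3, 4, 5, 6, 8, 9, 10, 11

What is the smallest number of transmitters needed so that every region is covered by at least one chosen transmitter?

B1 and B4 together: B1 ∪ B4 = {1, 2, 3, 4, 5, 6, 7, 8, 9, 10, 11, 12} — every region is covered.
No single transmitter has all 12 regions (the largest, B1, has 9), so 2 is optimal.

2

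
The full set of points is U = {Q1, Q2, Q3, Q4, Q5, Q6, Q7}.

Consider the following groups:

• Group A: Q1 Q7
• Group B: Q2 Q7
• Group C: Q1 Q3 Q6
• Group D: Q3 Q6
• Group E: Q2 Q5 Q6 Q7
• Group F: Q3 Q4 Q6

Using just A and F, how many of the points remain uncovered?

2

Union of A, F = {Q1, Q3, Q4, Q6, Q7}.
Not covered: Q2, Q5 — 2 points.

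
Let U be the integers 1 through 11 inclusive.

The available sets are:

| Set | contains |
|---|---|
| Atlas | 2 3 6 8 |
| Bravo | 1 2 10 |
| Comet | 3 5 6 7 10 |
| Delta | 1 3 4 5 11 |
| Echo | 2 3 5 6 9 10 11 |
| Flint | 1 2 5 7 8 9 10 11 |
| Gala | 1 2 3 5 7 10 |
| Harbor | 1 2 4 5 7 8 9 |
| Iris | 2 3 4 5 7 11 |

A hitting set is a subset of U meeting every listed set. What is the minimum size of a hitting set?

H = {2, 5} meets every set (each contains at least one member of H), and |H| = 2.
No single item lies in every set, so at least 2 are needed and 2 is optimal.

2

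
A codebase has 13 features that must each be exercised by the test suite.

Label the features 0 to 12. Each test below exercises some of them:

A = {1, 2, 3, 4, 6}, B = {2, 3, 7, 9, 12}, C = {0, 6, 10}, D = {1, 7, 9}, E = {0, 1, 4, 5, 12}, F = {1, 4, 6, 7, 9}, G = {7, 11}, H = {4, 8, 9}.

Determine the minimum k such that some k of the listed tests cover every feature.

Take {B, C, E, G, H}. Their union is {0, 1, 2, 3, 4, 5, 6, 7, 8, 9, 10, 11, 12}, which is all 13 features.
No 4 of the 8 tests cover everything (all 70 combinations miss at least one feature), so 5 is optimal.

5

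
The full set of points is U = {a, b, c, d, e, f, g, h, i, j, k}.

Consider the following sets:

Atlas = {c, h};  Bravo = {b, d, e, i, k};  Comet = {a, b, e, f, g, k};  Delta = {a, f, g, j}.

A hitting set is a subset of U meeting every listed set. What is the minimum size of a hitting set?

T = {b, c, g} meets every set (each contains at least one member of T), and |T| = 3.
The sets Atlas, Bravo, Delta are pairwise disjoint, so any hitting set needs a separate point for each — at least 3. Hence 3 is optimal.

3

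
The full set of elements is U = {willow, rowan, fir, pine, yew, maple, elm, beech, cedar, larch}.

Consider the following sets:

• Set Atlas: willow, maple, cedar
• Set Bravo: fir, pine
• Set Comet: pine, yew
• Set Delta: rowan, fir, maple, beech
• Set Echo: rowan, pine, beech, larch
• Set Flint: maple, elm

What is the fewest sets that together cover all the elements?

5

Atlas and Comet and Delta and Echo and Flint together: Atlas ∪ Comet ∪ Delta ∪ Echo ∪ Flint = {willow, rowan, fir, pine, yew, maple, elm, beech, cedar, larch} — every element is covered.
No 4 of the 6 sets cover everything (all 15 combinations miss at least one element), so 5 is optimal.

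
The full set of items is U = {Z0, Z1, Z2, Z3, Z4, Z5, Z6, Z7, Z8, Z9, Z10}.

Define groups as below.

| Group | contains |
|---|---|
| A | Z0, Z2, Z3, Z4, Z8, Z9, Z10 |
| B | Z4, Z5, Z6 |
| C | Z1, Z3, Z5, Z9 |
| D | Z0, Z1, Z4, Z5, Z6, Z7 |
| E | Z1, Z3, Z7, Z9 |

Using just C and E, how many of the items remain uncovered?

Union of C, E = {Z1, Z3, Z5, Z7, Z9}.
Not covered: Z0, Z2, Z4, Z6, Z8, Z10 — 6 items.

6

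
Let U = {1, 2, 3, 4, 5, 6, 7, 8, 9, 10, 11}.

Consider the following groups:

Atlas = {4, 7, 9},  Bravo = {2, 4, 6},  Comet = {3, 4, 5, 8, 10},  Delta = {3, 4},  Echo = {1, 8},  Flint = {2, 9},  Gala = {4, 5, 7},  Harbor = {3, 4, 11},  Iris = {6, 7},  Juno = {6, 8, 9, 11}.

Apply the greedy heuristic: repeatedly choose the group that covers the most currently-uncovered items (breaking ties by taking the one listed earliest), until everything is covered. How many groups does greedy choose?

Greedy: pick Comet (covers 5 new) → pick Juno (covers 3 new) → pick Atlas (covers 1 new) → pick Bravo (covers 1 new) → pick Echo (covers 1 new). Total picks: 5.

5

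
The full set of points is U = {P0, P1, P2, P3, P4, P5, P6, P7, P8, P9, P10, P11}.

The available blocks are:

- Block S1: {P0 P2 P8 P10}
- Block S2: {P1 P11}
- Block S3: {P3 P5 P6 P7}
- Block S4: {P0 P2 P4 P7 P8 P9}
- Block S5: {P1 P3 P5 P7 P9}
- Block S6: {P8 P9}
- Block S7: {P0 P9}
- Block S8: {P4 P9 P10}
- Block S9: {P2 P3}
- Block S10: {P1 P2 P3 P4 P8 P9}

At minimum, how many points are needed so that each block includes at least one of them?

4

H = {P1, P2, P3, P9} meets every block (each contains at least one member of H), and |H| = 4.
No choice of 3 points meets every block, so 4 is the minimum.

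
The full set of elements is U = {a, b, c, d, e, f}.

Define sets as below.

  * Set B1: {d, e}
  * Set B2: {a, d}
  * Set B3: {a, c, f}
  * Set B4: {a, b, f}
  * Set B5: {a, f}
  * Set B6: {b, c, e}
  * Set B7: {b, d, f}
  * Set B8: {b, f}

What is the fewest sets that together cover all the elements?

B2 and B4 and B6 together: B2 ∪ B4 ∪ B6 = {a, b, c, d, e, f} — every element is covered.
No 2 of the 8 sets cover everything (all 28 combinations miss at least one element), so 3 is optimal.

3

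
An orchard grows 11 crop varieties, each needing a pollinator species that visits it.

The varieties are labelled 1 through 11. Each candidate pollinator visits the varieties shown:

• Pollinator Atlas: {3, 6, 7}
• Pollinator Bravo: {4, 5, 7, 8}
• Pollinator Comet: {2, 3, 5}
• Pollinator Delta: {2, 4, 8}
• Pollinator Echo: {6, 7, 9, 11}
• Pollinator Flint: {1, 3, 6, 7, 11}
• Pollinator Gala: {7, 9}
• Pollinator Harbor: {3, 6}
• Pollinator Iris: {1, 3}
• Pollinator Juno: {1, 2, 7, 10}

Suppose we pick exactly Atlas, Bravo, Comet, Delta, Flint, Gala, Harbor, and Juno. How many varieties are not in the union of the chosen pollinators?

Union of Atlas, Bravo, Comet, Delta, Flint, Gala, Harbor, Juno = {1, 2, 3, 4, 5, 6, 7, 8, 9, 10, 11} — that's every variety, so 0 are uncovered.

0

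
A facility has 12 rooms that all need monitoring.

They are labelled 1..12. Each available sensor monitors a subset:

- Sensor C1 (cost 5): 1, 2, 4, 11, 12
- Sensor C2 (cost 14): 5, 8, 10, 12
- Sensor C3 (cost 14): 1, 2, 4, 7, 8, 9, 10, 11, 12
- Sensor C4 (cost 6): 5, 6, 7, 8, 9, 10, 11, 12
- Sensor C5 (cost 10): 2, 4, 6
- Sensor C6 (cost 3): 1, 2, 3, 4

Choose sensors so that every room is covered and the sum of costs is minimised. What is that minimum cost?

9

C4, C6 together cover every room (C4 ∪ C6 = {1, 2, 3, 4, 5, 6, 7, 8, 9, 10, 11, 12}); total cost 6 + 3 = 9.
No covering selection has total cost below 9.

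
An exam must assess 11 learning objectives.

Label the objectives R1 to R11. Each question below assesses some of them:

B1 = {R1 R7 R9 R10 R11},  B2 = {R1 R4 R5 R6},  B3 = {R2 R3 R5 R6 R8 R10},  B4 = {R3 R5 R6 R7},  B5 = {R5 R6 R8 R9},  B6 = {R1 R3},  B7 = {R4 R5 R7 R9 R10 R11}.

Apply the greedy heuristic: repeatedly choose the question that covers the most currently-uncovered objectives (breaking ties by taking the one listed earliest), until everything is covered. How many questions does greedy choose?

Greedy: pick B3 (covers 6 new) → pick B1 (covers 4 new) → pick B2 (covers 1 new). Total picks: 3.

3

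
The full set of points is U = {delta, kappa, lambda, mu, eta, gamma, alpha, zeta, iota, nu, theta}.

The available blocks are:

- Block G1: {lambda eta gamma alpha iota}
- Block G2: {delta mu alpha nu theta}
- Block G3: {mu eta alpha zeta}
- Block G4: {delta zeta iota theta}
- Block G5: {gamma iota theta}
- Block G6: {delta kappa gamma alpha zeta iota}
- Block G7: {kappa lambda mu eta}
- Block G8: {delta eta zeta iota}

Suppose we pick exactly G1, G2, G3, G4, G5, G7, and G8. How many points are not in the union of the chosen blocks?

0

Union of G1, G2, G3, G4, G5, G7, G8 = {delta, kappa, lambda, mu, eta, gamma, alpha, zeta, iota, nu, theta} — that's every point, so 0 are uncovered.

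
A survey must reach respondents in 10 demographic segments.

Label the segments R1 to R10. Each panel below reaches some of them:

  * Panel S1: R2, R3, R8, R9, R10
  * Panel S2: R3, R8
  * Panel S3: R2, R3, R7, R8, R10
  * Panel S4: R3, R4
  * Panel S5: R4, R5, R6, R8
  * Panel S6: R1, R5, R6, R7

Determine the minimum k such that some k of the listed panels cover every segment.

S1 and S4 and S6 together: S1 ∪ S4 ∪ S6 = {R1, R2, R3, R4, R5, R6, R7, R8, R9, R10} — every segment is covered.
Only S6 contains R1, so S6 is forced; the remaining 6 segments need at least 2 more panels (each remaining panel adds at most 5) — so at least 3 panels are needed, and 3 is optimal.

3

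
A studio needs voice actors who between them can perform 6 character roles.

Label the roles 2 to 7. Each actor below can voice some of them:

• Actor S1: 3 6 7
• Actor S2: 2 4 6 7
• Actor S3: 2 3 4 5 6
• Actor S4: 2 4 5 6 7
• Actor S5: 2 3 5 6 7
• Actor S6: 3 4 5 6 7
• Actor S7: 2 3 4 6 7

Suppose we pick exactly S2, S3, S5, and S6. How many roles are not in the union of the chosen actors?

Union of S2, S3, S5, S6 = {2, 3, 4, 5, 6, 7} — that's every role, so 0 are uncovered.

0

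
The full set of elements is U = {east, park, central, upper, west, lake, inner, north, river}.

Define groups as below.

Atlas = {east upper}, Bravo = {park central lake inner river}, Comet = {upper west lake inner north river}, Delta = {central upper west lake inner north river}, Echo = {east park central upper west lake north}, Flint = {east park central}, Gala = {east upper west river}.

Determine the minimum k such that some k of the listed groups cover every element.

2

Take {Delta, Echo}. Their union is {east, park, central, upper, west, lake, inner, north, river}, which is all 9 elements.
No single group has all 9 elements (the largest, Delta, has 7), so 2 is optimal.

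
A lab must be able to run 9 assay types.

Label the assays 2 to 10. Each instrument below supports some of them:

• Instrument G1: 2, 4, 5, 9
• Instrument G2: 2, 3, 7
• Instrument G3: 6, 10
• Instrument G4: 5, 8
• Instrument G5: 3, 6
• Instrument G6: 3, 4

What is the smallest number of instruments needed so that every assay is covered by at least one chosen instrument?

G1 and G2 and G3 and G4 together: G1 ∪ G2 ∪ G3 ∪ G4 = {2, 3, 4, 5, 6, 7, 8, 9, 10} — every assay is covered.
Only G4 contains 8, so G4 is forced; the remaining 7 assays need at least 3 more instruments (each remaining instrument adds at most 3) — so at least 4 instruments are needed, and 4 is optimal.

4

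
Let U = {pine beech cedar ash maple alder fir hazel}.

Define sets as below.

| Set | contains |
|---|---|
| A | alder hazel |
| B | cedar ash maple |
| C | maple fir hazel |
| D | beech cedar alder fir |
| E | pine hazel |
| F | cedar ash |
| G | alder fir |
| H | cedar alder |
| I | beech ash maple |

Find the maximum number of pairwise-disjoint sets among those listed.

3

E, H, I are pairwise disjoint (E={pine,hazel}; H={cedar,alder}; I={beech,ash,maple}).
Every remaining set overlaps one of these, and no 4 of the listed sets are pairwise disjoint, so 3 is the maximum.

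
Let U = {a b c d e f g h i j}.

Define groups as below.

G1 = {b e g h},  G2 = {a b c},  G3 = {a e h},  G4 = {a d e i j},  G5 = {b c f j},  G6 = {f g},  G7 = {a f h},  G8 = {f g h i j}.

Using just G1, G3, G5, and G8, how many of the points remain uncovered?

Union of G1, G3, G5, G8 = {a, b, c, e, f, g, h, i, j}.
Not covered: d — 1 point.

1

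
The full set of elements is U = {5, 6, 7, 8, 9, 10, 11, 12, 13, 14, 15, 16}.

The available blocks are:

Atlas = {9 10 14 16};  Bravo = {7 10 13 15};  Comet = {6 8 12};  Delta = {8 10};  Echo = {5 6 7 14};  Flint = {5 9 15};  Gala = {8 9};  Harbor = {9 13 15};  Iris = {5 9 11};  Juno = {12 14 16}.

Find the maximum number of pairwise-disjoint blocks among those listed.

3

Delta, Flint, Juno are pairwise disjoint (Delta={8,10}; Flint={5,9,15}; Juno={12,14,16}).
Every remaining block overlaps one of these, and no 4 of the listed blocks are pairwise disjoint, so 3 is the maximum.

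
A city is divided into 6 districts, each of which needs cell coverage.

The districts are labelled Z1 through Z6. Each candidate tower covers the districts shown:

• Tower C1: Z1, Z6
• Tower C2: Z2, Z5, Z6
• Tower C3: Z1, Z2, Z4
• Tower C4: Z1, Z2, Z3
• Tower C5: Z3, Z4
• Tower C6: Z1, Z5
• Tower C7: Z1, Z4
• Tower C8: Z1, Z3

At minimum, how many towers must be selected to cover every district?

3

C2 and C3 and C5 together: C2 ∪ C3 ∪ C5 = {Z1, Z2, Z3, Z4, Z5, Z6} — every district is covered.
No 2 of the 8 towers cover everything (all 28 combinations miss at least one district), so 3 is optimal.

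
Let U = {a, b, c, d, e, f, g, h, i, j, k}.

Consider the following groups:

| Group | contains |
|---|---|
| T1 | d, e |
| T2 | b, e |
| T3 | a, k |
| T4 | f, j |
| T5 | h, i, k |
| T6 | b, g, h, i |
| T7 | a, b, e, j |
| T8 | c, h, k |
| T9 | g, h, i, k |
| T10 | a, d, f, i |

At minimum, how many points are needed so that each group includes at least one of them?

Take T = {e, f, h, k}. Each listed group contains at least one of these, so T is a hitting set of size 4.
The groups T1, T3, T4, T6 are pairwise disjoint, so any hitting set needs a separate point for each — at least 4. Hence 4 is optimal.

4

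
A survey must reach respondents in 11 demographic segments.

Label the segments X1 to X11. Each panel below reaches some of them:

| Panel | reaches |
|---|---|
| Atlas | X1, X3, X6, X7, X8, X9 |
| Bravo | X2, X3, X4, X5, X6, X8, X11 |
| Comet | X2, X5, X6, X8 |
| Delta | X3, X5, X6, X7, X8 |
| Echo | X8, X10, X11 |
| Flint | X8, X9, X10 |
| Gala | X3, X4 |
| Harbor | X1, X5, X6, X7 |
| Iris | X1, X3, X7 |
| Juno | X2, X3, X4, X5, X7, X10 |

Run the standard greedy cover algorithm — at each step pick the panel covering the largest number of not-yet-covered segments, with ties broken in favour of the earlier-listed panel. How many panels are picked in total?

Greedy: pick Bravo (covers 7 new) → pick Atlas (covers 3 new) → pick Echo (covers 1 new). Total picks: 3.

3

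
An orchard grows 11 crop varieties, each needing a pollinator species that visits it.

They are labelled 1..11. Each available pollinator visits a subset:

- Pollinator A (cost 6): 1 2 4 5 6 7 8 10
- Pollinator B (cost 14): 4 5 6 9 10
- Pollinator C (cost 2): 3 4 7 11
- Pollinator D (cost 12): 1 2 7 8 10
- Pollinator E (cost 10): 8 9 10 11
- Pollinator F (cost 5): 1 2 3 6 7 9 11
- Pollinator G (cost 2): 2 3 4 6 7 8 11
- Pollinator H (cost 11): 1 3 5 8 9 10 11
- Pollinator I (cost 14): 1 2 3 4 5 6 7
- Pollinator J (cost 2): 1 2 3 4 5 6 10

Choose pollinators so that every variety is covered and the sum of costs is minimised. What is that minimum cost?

F, G, J together cover every variety (F ∪ G ∪ J = {1, 2, 3, 4, 5, 6, 7, 8, 9, 10, 11}); total cost 5 + 2 + 2 = 9.
No covering selection has total cost below 9.

9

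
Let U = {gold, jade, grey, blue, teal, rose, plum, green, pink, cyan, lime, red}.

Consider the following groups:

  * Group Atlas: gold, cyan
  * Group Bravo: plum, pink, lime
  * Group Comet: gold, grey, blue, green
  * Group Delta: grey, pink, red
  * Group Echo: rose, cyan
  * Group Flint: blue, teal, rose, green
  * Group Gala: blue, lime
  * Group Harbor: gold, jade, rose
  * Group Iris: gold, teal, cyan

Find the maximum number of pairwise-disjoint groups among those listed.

Atlas, Delta, Flint are pairwise disjoint (Atlas={gold,cyan}; Delta={grey,pink,red}; Flint={blue,teal,rose,green}).
Every remaining group overlaps one of these, and no 4 of the listed groups are pairwise disjoint, so 3 is the maximum.

3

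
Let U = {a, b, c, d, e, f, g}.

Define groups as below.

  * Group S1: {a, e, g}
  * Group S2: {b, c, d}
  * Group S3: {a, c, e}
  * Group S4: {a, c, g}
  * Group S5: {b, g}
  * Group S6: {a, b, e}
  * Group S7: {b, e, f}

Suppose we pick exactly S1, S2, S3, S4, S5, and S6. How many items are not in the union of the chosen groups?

1

Union of S1, S2, S3, S4, S5, S6 = {a, b, c, d, e, g}.
Not covered: f — 1 item.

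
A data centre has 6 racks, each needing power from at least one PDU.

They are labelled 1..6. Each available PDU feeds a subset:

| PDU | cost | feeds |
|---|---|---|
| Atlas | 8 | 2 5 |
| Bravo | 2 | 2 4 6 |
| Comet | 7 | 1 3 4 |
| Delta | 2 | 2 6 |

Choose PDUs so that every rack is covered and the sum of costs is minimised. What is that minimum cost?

Atlas, Bravo, Comet together cover every rack (Atlas ∪ Bravo ∪ Comet = {1, 2, 3, 4, 5, 6}); total cost 8 + 2 + 7 = 17.
No covering selection has total cost below 17.

17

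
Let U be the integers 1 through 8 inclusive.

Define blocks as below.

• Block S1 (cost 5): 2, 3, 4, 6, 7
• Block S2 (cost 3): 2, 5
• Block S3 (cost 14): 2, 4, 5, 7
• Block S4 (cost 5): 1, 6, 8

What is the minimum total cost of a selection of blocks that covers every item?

S1, S2, S4 together cover every item (S1 ∪ S2 ∪ S4 = {1, 2, 3, 4, 5, 6, 7, 8}); total cost 5 + 3 + 5 = 13.
No covering selection has total cost below 13.

13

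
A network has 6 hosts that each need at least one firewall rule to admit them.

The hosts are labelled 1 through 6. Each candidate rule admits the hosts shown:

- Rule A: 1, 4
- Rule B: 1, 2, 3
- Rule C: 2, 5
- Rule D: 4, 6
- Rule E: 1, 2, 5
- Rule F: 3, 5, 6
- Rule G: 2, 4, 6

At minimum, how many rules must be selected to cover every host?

3

A and C and F together: A ∪ C ∪ F = {1, 2, 3, 4, 5, 6} — every host is covered.
No 2 of the 7 rules cover everything (all 21 combinations miss at least one host), so 3 is optimal.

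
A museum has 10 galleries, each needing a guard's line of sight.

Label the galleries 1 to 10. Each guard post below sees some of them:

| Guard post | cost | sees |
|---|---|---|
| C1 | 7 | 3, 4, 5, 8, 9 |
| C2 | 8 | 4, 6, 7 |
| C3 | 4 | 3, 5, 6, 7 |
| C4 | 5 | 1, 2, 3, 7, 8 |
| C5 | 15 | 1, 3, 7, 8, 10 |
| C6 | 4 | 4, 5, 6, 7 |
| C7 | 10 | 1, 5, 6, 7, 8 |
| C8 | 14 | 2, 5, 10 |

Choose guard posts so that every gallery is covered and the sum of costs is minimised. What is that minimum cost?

C1, C4, C6, C8 together cover every gallery (C1 ∪ C4 ∪ C6 ∪ C8 = {1, 2, 3, 4, 5, 6, 7, 8, 9, 10}); total cost 7 + 5 + 4 + 14 = 30.
No covering selection has total cost below 30.

30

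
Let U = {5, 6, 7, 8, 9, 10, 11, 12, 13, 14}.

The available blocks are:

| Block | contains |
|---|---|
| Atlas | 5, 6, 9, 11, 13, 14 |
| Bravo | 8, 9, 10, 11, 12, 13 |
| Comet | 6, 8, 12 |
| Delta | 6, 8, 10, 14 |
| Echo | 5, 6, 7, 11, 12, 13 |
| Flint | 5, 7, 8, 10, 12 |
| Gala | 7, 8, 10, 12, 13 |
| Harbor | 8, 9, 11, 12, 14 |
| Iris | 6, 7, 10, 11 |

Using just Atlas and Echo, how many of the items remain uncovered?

2

Union of Atlas, Echo = {5, 6, 7, 9, 11, 12, 13, 14}.
Not covered: 8, 10 — 2 items.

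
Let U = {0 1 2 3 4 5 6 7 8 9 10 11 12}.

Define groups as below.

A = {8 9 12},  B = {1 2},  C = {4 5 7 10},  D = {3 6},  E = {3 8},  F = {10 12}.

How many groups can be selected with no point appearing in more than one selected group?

A, B, C, D are pairwise disjoint (A={8,9,12}; B={1,2}; C={4,5,7,10}; D={3,6}).
Every remaining group overlaps one of these, and no 5 of the listed groups are pairwise disjoint, so 4 is the maximum.

4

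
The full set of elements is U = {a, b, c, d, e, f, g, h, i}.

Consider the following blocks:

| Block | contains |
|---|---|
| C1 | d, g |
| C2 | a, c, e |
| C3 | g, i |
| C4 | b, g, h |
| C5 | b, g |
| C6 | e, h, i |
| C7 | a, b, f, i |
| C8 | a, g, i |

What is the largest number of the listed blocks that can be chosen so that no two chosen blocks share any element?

C1, C2 are pairwise disjoint (C1={d,g}; C2={a,c,e}).
Every remaining block overlaps one of these, and no 3 of the listed blocks are pairwise disjoint, so 2 is the maximum.

2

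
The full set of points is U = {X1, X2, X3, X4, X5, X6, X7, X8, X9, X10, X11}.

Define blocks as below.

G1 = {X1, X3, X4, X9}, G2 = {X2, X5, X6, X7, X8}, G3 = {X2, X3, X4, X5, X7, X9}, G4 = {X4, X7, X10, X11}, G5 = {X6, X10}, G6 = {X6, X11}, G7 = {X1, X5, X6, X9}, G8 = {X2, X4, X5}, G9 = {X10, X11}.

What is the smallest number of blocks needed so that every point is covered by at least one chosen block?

3

Take {G1, G2, G4}. Their union is {X1, X2, X3, X4, X5, X6, X7, X8, X9, X10, X11}, which is all 11 points.
Only G2 contains X8, so G2 is forced; the remaining 6 points need at least 2 more blocks (each remaining block adds at most 4) — so at least 3 blocks are needed, and 3 is optimal.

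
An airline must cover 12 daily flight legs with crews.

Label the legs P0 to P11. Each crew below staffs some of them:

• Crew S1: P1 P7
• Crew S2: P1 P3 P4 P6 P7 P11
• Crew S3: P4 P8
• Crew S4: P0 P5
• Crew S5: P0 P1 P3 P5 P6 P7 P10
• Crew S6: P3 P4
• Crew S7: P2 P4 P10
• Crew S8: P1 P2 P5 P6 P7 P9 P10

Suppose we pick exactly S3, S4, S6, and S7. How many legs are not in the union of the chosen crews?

5

Union of S3, S4, S6, S7 = {P0, P2, P3, P4, P5, P8, P10}.
Not covered: P1, P6, P7, P9, P11 — 5 legs.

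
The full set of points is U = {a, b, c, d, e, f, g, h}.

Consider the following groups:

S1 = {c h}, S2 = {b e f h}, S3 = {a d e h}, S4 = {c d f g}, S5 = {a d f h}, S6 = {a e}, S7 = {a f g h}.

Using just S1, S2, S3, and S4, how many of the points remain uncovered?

0

Union of S1, S2, S3, S4 = {a, b, c, d, e, f, g, h} — that's every point, so 0 are uncovered.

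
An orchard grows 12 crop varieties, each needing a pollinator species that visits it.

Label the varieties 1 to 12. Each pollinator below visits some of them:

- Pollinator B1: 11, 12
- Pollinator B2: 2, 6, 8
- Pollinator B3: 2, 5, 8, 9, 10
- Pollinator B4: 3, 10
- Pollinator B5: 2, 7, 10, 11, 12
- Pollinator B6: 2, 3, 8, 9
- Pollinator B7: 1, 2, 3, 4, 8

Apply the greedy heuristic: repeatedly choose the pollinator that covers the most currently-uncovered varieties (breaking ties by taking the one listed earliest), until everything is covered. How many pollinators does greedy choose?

Greedy: pick B3 (covers 5 new) → pick B5 (covers 3 new) → pick B7 (covers 3 new) → pick B2 (covers 1 new). Total picks: 4.

4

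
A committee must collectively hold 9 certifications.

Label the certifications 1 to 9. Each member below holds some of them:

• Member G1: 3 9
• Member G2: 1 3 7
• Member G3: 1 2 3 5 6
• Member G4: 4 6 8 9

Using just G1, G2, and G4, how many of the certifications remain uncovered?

2

Union of G1, G2, G4 = {1, 3, 4, 6, 7, 8, 9}.
Not covered: 2, 5 — 2 certifications.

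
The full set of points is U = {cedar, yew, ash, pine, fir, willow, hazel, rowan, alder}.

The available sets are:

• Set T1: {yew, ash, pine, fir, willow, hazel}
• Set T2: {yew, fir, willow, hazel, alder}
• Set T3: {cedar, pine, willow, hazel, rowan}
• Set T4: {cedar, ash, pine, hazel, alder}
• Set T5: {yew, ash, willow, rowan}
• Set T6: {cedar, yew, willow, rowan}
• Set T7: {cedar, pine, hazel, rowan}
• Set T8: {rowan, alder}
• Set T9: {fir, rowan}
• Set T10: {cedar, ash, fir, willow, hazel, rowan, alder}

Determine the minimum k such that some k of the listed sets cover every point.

T1 and T10 together: T1 ∪ T10 = {cedar, yew, ash, pine, fir, willow, hazel, rowan, alder} — every point is covered.
No single set has all 9 points (the largest, T10, has 7), so 2 is optimal.

2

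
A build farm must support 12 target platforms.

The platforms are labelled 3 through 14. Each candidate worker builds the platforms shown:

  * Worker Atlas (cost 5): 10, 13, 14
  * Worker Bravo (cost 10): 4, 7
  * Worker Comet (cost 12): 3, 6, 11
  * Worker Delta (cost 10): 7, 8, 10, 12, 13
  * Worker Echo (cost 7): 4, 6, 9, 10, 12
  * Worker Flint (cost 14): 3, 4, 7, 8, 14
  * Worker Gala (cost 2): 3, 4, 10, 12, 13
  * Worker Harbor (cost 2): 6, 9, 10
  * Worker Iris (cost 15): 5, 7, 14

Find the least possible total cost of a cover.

Comet, Delta, Gala, Harbor, Iris together cover every platform (Comet ∪ Delta ∪ Gala ∪ Harbor ∪ Iris = {3, 4, 5, 6, 7, 8, 9, 10, 11, 12, 13, 14}); total cost 12 + 10 + 2 + 2 + 15 = 41.
The greedy pick Gala, Harbor, Flint, Comet, Iris costs 45; no covering selection beats 41.

41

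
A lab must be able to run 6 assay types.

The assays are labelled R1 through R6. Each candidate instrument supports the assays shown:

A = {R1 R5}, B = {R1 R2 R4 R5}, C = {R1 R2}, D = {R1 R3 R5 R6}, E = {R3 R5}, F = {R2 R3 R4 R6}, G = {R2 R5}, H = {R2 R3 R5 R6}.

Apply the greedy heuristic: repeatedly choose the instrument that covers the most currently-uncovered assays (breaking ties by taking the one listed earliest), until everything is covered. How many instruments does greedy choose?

Greedy: pick B (covers 4 new) → pick D (covers 2 new). Total picks: 2.

2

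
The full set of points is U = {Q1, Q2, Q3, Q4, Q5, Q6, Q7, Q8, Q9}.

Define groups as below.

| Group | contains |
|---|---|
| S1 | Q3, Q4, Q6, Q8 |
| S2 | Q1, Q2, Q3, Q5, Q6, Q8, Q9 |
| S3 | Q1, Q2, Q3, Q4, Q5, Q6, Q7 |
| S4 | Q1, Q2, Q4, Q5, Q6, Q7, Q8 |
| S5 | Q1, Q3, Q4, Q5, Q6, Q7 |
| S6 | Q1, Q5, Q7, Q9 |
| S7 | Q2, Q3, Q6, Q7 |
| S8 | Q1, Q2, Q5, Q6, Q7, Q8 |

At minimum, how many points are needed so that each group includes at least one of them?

2

Take H = {Q3, Q5}. Each listed group contains at least one of these, so H is a hitting set of size 2.
The groups S1, S6 are pairwise disjoint, so any hitting set needs a separate point for each — at least 2. Hence 2 is optimal.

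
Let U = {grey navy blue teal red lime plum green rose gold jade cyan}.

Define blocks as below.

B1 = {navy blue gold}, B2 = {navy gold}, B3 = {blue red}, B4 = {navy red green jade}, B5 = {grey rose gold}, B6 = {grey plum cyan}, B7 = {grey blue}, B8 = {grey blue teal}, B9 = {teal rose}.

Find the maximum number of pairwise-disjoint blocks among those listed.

4

B2, B3, B6, B9 are pairwise disjoint (B2={navy,gold}; B3={blue,red}; B6={grey,plum,cyan}; B9={teal,rose}).
Every remaining block overlaps one of these, and no 5 of the listed blocks are pairwise disjoint, so 4 is the maximum.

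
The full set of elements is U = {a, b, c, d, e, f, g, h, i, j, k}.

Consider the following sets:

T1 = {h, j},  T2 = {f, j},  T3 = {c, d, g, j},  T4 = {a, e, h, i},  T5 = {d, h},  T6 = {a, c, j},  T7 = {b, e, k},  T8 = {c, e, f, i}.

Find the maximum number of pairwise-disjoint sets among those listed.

T2, T5, T7 are pairwise disjoint (T2={f,j}; T5={d,h}; T7={b,e,k}).
Every remaining set overlaps one of these, and no 4 of the listed sets are pairwise disjoint, so 3 is the maximum.

3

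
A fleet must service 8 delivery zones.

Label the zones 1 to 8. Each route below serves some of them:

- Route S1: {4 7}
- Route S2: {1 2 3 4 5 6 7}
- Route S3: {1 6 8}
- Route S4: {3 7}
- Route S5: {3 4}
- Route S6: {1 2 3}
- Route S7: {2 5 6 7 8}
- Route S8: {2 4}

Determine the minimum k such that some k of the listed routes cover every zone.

2

S2 and S3 together: S2 ∪ S3 = {1, 2, 3, 4, 5, 6, 7, 8} — every zone is covered.
No single route has all 8 zones (the largest, S2, has 7), so 2 is optimal.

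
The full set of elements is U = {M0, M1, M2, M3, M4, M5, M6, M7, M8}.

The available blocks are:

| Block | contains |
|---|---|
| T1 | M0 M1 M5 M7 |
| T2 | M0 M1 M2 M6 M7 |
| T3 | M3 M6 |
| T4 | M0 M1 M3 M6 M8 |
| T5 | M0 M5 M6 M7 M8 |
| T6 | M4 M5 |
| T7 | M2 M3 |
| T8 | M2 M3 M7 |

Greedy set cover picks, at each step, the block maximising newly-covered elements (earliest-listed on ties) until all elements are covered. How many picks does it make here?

3

Greedy: pick T2 (covers 5 new) → pick T4 (covers 2 new) → pick T6 (covers 2 new). Total picks: 3.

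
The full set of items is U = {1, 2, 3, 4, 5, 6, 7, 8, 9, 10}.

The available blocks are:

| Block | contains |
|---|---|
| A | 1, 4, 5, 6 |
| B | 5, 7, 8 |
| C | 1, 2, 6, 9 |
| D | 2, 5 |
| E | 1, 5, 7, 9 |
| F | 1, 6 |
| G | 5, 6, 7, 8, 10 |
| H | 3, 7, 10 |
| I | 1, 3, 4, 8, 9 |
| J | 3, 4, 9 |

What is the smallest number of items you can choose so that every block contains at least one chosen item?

3

Take T = {3, 5, 6}. Each listed block contains at least one of these, so T is a hitting set of size 3.
The blocks D, F, J are pairwise disjoint, so any hitting set needs a separate item for each — at least 3. Hence 3 is optimal.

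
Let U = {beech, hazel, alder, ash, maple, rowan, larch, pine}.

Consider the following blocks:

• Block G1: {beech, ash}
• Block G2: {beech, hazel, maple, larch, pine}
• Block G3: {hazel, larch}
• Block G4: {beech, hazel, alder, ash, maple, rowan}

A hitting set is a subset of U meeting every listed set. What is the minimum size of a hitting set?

2

H = {hazel, ash} meets every block (each contains at least one member of H), and |H| = 2.
The blocks G1, G3 are pairwise disjoint, so any hitting set needs a separate item for each — at least 2. Hence 2 is optimal.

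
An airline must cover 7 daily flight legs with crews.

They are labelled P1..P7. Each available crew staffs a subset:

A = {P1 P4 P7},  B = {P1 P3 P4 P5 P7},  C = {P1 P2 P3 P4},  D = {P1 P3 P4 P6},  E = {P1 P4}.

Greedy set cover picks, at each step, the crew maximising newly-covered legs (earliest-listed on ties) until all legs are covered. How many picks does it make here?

Greedy: pick B (covers 5 new) → pick C (covers 1 new) → pick D (covers 1 new). Total picks: 3.

3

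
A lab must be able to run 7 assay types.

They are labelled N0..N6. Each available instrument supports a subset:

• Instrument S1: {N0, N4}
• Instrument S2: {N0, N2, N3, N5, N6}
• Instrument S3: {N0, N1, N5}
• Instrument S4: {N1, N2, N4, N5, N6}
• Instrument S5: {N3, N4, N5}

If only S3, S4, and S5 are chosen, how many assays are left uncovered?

Union of S3, S4, S5 = {N0, N1, N2, N3, N4, N5, N6} — that's every assay, so 0 are uncovered.

0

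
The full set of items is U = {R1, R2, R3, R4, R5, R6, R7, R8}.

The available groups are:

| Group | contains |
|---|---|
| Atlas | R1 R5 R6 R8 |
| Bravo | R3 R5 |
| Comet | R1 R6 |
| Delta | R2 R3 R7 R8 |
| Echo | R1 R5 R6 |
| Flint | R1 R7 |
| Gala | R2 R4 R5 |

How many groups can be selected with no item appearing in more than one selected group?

2

Delta, Echo are pairwise disjoint (Delta={R2,R3,R7,R8}; Echo={R1,R5,R6}).
Every remaining group overlaps one of these, and no 3 of the listed groups are pairwise disjoint, so 2 is the maximum.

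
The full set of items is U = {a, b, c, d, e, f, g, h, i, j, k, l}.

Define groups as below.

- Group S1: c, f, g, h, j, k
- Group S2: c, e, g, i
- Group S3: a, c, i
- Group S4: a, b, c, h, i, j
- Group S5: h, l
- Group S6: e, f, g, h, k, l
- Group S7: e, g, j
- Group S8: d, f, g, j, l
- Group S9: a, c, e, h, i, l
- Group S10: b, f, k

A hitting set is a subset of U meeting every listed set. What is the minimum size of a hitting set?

4

T = {c, g, h, k} meets every group (each contains at least one member of T), and |T| = 4.
The groups S3, S5, S7, S10 are pairwise disjoint, so any hitting set needs a separate item for each — at least 4. Hence 4 is optimal.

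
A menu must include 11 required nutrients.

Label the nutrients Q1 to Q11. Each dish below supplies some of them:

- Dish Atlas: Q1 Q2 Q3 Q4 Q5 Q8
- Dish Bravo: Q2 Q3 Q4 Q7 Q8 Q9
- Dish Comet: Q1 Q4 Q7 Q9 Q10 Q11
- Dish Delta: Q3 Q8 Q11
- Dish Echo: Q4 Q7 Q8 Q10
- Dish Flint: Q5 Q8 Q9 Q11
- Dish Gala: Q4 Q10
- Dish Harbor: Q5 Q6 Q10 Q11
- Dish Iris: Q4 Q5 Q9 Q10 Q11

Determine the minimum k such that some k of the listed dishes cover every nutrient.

Bravo and Comet and Harbor together: Bravo ∪ Comet ∪ Harbor = {Q1, Q2, Q3, Q4, Q5, Q6, Q7, Q8, Q9, Q10, Q11} — every nutrient is covered.
Only Harbor contains Q6, so Harbor is forced; the remaining 7 nutrients need at least 2 more dishes (each remaining dish adds at most 6) — so at least 3 dishes are needed, and 3 is optimal.

3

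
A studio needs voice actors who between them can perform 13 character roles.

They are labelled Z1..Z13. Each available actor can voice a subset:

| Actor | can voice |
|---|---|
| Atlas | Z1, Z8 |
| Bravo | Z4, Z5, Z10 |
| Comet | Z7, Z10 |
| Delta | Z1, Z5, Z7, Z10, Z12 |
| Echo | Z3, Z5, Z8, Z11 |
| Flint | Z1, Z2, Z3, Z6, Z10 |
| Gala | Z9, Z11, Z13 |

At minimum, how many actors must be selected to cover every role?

Bravo and Delta and Echo and Flint and Gala together: Bravo ∪ Delta ∪ Echo ∪ Flint ∪ Gala = {Z1, Z2, Z3, Z4, Z5, Z6, Z7, Z8, Z9, Z10, Z11, Z12, Z13} — every role is covered.
No 4 of the 7 actors cover everything (all 35 combinations miss at least one role), so 5 is optimal.

5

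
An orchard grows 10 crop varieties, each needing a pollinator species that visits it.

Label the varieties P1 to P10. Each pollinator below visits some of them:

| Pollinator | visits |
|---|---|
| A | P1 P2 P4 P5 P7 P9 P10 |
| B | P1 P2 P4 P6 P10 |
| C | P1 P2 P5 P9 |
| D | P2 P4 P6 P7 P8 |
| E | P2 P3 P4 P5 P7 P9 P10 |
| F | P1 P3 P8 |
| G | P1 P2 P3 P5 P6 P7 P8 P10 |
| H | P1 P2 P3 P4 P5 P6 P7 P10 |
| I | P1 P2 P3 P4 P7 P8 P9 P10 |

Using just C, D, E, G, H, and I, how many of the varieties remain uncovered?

Union of C, D, E, G, H, I = {P1, P2, P3, P4, P5, P6, P7, P8, P9, P10} — that's every variety, so 0 are uncovered.

0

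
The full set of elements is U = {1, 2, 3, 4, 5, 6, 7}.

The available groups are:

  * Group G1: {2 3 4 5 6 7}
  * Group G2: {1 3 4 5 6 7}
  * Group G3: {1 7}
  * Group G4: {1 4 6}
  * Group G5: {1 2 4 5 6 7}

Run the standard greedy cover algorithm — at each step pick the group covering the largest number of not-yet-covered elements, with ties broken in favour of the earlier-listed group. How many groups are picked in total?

Greedy: pick G1 (covers 6 new) → pick G2 (covers 1 new). Total picks: 2.

2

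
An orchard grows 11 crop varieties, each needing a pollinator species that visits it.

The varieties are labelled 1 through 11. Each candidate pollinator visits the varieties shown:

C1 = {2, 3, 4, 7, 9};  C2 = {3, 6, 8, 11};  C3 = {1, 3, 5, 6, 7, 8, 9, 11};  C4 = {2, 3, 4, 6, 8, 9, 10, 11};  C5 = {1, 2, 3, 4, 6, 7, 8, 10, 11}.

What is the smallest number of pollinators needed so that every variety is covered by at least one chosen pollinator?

C3 and C4 together: C3 ∪ C4 = {1, 2, 3, 4, 5, 6, 7, 8, 9, 10, 11} — every variety is covered.
No single pollinator has all 11 varieties (the largest, C5, has 9), so 2 is optimal.

2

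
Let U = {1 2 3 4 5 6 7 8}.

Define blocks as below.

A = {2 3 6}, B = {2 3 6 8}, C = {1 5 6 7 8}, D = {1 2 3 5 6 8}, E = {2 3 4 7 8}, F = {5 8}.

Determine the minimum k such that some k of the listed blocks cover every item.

2

Take {D, E}. Their union is {1, 2, 3, 4, 5, 6, 7, 8}, which is all 8 items.
No single block has all 8 items (the largest, D, has 6), so 2 is optimal.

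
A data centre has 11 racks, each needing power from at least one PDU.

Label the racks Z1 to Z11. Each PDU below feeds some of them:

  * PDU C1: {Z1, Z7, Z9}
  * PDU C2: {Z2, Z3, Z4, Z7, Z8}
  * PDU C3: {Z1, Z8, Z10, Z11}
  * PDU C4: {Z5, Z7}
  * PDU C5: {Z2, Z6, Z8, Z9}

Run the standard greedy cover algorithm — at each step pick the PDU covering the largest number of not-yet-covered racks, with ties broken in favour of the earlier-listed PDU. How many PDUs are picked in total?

Greedy: pick C2 (covers 5 new) → pick C3 (covers 3 new) → pick C5 (covers 2 new) → pick C4 (covers 1 new). Total picks: 4.

4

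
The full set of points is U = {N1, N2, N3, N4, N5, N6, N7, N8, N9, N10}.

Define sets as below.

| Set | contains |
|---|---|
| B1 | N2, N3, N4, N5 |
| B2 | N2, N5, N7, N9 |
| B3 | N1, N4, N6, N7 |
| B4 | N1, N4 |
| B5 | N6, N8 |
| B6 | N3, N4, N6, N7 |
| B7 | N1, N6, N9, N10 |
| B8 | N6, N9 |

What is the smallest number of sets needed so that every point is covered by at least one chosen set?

Take {B1, B2, B5, B7}. Their union is {N1, N2, N3, N4, N5, N6, N7, N8, N9, N10}, which is all 10 points.
No 3 of the 8 sets cover everything (all 56 combinations miss at least one point), so 4 is optimal.

4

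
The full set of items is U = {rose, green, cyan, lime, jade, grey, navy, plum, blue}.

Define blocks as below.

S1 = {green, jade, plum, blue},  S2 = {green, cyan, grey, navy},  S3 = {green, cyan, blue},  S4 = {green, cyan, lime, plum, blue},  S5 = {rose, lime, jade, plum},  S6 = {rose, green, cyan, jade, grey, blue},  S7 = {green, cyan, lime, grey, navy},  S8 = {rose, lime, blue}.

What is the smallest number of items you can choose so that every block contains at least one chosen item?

2

H = {green, lime} meets every block (each contains at least one member of H), and |H| = 2.
The blocks S3, S5 are pairwise disjoint, so any hitting set needs a separate item for each — at least 2. Hence 2 is optimal.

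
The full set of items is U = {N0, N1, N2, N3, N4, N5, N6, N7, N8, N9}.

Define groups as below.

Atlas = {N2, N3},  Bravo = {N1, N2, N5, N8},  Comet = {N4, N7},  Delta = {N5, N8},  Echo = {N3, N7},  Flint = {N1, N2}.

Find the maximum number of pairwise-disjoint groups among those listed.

Atlas, Comet, Delta are pairwise disjoint (Atlas={N2,N3}; Comet={N4,N7}; Delta={N5,N8}).
Every remaining group overlaps one of these, and no 4 of the listed groups are pairwise disjoint, so 3 is the maximum.

3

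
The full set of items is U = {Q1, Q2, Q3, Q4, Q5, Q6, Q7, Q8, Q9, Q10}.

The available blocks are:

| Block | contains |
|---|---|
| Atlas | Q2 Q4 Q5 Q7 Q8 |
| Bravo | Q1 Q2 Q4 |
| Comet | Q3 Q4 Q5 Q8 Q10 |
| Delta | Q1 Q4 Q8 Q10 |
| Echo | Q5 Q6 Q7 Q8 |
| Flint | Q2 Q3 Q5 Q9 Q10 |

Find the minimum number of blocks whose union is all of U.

3

Delta and Echo and Flint together: Delta ∪ Echo ∪ Flint = {Q1, Q2, Q3, Q4, Q5, Q6, Q7, Q8, Q9, Q10} — every item is covered.
Only Echo contains Q6, so Echo is forced; the remaining 6 items need at least 2 more blocks (each remaining block adds at most 4) — so at least 3 blocks are needed, and 3 is optimal.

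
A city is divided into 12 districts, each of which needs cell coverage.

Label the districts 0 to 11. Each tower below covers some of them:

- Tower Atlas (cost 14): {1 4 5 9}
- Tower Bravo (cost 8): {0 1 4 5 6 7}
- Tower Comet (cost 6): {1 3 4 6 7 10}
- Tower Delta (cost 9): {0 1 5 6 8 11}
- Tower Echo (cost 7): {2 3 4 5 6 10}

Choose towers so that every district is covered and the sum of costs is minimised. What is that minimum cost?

Atlas, Comet, Delta, Echo together cover every district (Atlas ∪ Comet ∪ Delta ∪ Echo = {0, 1, 2, 3, 4, 5, 6, 7, 8, 9, 10, 11}); total cost 14 + 6 + 9 + 7 = 36.
No covering selection has total cost below 36.

36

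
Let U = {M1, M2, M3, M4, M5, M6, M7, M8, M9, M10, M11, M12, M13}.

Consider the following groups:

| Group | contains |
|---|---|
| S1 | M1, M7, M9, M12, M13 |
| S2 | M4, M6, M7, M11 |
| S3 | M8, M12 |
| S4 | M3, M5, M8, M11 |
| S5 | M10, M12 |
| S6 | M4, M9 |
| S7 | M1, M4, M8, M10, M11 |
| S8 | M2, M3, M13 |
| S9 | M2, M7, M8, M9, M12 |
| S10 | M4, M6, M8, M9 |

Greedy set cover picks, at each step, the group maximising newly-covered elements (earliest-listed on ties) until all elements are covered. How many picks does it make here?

Greedy: pick S1 (covers 5 new) → pick S4 (covers 4 new) → pick S2 (covers 2 new) → pick S5 (covers 1 new) → pick S8 (covers 1 new). Total picks: 5.

5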